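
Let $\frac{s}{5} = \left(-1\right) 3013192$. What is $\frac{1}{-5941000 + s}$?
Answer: $- \frac{1}{21006960} \approx -4.7603 \cdot 10^{-8}$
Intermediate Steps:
$s = -15065960$ ($s = 5 \left(\left(-1\right) 3013192\right) = 5 \left(-3013192\right) = -15065960$)
$\frac{1}{-5941000 + s} = \frac{1}{-5941000 - 15065960} = \frac{1}{-21006960} = - \frac{1}{21006960}$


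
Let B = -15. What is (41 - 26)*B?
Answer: -225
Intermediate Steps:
(41 - 26)*B = (41 - 26)*(-15) = 15*(-15) = -225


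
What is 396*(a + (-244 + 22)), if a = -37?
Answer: -102564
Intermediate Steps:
396*(a + (-244 + 22)) = 396*(-37 + (-244 + 22)) = 396*(-37 - 222) = 396*(-259) = -102564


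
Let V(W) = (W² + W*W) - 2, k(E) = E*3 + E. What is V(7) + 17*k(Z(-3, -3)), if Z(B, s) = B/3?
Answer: 28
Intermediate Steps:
Z(B, s) = B/3 (Z(B, s) = B*(⅓) = B/3)
k(E) = 4*E (k(E) = 3*E + E = 4*E)
V(W) = -2 + 2*W² (V(W) = (W² + W²) - 2 = 2*W² - 2 = -2 + 2*W²)
V(7) + 17*k(Z(-3, -3)) = (-2 + 2*7²) + 17*(4*((⅓)*(-3))) = (-2 + 2*49) + 17*(4*(-1)) = (-2 + 98) + 17*(-4) = 96 - 68 = 28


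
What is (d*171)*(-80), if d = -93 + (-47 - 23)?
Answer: 2229840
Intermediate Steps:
d = -163 (d = -93 - 70 = -163)
(d*171)*(-80) = -163*171*(-80) = -27873*(-80) = 2229840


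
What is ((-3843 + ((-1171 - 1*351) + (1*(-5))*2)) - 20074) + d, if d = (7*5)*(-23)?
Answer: -26254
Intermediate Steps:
d = -805 (d = 35*(-23) = -805)
((-3843 + ((-1171 - 1*351) + (1*(-5))*2)) - 20074) + d = ((-3843 + ((-1171 - 1*351) + (1*(-5))*2)) - 20074) - 805 = ((-3843 + ((-1171 - 351) - 5*2)) - 20074) - 805 = ((-3843 + (-1522 - 10)) - 20074) - 805 = ((-3843 - 1532) - 20074) - 805 = (-5375 - 20074) - 805 = -25449 - 805 = -26254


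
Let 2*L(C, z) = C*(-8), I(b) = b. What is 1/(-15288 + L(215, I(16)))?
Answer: -1/16148 ≈ -6.1927e-5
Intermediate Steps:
L(C, z) = -4*C (L(C, z) = (C*(-8))/2 = (-8*C)/2 = -4*C)
1/(-15288 + L(215, I(16))) = 1/(-15288 - 4*215) = 1/(-15288 - 860) = 1/(-16148) = -1/16148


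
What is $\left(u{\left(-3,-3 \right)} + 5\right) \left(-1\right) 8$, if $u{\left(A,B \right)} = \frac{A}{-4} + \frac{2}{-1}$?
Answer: $-30$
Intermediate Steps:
$u{\left(A,B \right)} = -2 - \frac{A}{4}$ ($u{\left(A,B \right)} = A \left(- \frac{1}{4}\right) + 2 \left(-1\right) = - \frac{A}{4} - 2 = -2 - \frac{A}{4}$)
$\left(u{\left(-3,-3 \right)} + 5\right) \left(-1\right) 8 = \left(\left(-2 - - \frac{3}{4}\right) + 5\right) \left(-1\right) 8 = \left(\left(-2 + \frac{3}{4}\right) + 5\right) \left(-1\right) 8 = \left(- \frac{5}{4} + 5\right) \left(-1\right) 8 = \frac{15}{4} \left(-1\right) 8 = \left(- \frac{15}{4}\right) 8 = -30$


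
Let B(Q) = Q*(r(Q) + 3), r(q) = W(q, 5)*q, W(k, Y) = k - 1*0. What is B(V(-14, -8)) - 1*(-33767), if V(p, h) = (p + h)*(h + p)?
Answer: 113415123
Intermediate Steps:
W(k, Y) = k (W(k, Y) = k + 0 = k)
r(q) = q² (r(q) = q*q = q²)
V(p, h) = (h + p)² (V(p, h) = (h + p)*(h + p) = (h + p)²)
B(Q) = Q*(3 + Q²) (B(Q) = Q*(Q² + 3) = Q*(3 + Q²))
B(V(-14, -8)) - 1*(-33767) = (-8 - 14)²*(3 + ((-8 - 14)²)²) - 1*(-33767) = (-22)²*(3 + ((-22)²)²) + 33767 = 484*(3 + 484²) + 33767 = 484*(3 + 234256) + 33767 = 484*234259 + 33767 = 113381356 + 33767 = 113415123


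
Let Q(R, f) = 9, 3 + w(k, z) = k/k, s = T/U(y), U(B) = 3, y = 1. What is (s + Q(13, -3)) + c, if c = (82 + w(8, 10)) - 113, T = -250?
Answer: -322/3 ≈ -107.33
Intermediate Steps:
s = -250/3 ≈ -83.333
w(k, z) = -2 (w(k, z) = -3 + k/k = -3 + 1 = -2)
c = -33 (c = (82 - 2) - 113 = 80 - 113 = -33)
(s + Q(13, -3)) + c = (-250/3 + 9) - 33 = -223/3 - 33 = -322/3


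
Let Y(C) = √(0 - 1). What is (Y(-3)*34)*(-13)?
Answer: -442*I ≈ -442.0*I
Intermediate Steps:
Y(C) = I (Y(C) = √(-1) = I)
(Y(-3)*34)*(-13) = (I*34)*(-13) = (34*I)*(-13) = -442*I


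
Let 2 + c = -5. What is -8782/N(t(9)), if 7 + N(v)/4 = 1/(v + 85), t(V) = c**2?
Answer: 294197/937 ≈ 313.98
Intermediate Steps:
c = -7 (c = -2 - 5 = -7)
t(V) = 49 (t(V) = (-7)**2 = 49)
N(v) = -28 + 4/(85 + v) (N(v) = -28 + 4/(v + 85) = -28 + 4/(85 + v))
-8782/N(t(9)) = -8782*(85 + 49)/(4*(-594 - 7*49)) = -8782*67/(2*(-594 - 343)) = -8782/(4*(1/134)*(-937)) = -8782/(-1874/67) = -8782*(-67/1874) = 294197/937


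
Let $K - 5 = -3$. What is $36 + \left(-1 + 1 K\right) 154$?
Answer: $190$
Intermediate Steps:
$K = 2$ ($K = 5 - 3 = 2$)
$36 + \left(-1 + 1 K\right) 154 = 36 + \left(-1 + 1 \cdot 2\right) 154 = 36 + \left(-1 + 2\right) 154 = 36 + 1 \cdot 154 = 36 + 154 = 190$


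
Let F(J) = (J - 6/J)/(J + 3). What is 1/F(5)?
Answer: 40/19 ≈ 2.1053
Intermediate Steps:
F(J) = (J - 6/J)/(3 + J)
1/F(5) = 1/((-6 + 5²)/(5*(3 + 5))) = 1/((⅕)*(-6 + 25)/8) = 1/((⅕)*(⅛)*19) = 1/(19/40) = 40/19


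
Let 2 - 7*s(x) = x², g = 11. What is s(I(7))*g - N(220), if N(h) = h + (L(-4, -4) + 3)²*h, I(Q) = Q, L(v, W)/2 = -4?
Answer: -40557/7 ≈ -5793.9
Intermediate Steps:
L(v, W) = -8 (L(v, W) = 2*(-4) = -8)
s(x) = 2/7 - x²/7
N(h) = 26*h (N(h) = h + (-8 + 3)²*h = h + (-5)²*h = h + 25*h = 26*h)
s(I(7))*g - N(220) = (2/7 - ⅐*7²)*11 - 26*220 = (2/7 - ⅐*49)*11 - 1*5720 = (2/7 - 7)*11 - 5720 = -47/7*11 - 5720 = -517/7 - 5720 = -40557/7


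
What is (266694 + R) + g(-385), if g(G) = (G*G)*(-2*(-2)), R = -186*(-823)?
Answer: 1012672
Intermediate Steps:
R = 153078
g(G) = 4*G**2 (g(G) = G**2*4 = 4*G**2)
(266694 + R) + g(-385) = (266694 + 153078) + 4*(-385)**2 = 419772 + 4*148225 = 419772 + 592900 = 1012672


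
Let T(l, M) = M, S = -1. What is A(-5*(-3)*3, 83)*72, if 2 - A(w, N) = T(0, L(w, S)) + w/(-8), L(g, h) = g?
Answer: -2691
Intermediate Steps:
A(w, N) = 2 - 7*w/8 (A(w, N) = 2 - (w + w/(-8)) = 2 - (w + w*(-⅛)) = 2 - (w - w/8) = 2 - 7*w/8)
A(-5*(-3)*3, 83)*72 = (2 - 7*(-5*(-3))*3/8)*72 = (2 - 105*3/8)*72 = (2 - 7/8*45)*72 = (2 - 315/8)*72 = -299/8*72 = -2691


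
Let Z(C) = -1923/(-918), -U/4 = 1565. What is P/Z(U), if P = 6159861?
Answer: 1884917466/641 ≈ 2.9406e+6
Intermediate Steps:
U = -6260 (U = -4*1565 = -6260)
Z(C) = 641/306 (Z(C) = -1923*(-1/918) = 641/306)
P/Z(U) = 6159861/(641/306) = 6159861*(306/641) = 1884917466/641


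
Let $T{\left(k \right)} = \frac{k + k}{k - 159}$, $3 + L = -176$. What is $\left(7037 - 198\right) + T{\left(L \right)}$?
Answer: $\frac{1155970}{169} \approx 6840.1$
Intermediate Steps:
$L = -179$ ($L = -3 - 176 = -179$)
$T{\left(k \right)} = \frac{2 k}{-159 + k}$
$\left(7037 - 198\right) + T{\left(L \right)} = \left(7037 - 198\right) + 2 \left(-179\right) \frac{1}{-159 - 179} = 6839 + 2 \left(-179\right) \frac{1}{-338} = 6839 + 2 \left(-179\right) \left(- \frac{1}{338}\right) = 6839 + \frac{179}{169} = \frac{1155970}{169}$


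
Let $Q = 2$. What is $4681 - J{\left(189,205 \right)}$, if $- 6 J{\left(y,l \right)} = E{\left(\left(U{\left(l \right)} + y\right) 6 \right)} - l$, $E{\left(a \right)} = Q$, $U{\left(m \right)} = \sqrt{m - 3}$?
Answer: $\frac{27883}{6} \approx 4647.2$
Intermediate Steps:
$U{\left(m \right)} = \sqrt{-3 + m}$
$E{\left(a \right)} = 2$
$J{\left(y,l \right)} = - \frac{1}{3} + \frac{l}{6}$ ($J{\left(y,l \right)} = - \frac{2 - l}{6} = - \frac{1}{3} + \frac{l}{6}$)
$4681 - J{\left(189,205 \right)} = 4681 - \left(- \frac{1}{3} + \frac{1}{6} \cdot 205\right) = 4681 - \left(- \frac{1}{3} + \frac{205}{6}\right) = 4681 - \frac{203}{6} = \frac{27883}{6}$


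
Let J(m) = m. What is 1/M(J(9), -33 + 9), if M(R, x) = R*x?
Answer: -1/216 ≈ -0.0046296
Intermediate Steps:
1/M(J(9), -33 + 9) = 1/(9*(-33 + 9)) = 1/(9*(-24)) = 1/(-216) = -1/216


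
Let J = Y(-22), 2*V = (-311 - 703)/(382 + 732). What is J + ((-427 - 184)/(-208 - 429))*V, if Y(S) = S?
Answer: -1224721/54586 ≈ -22.437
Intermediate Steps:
V = -507/1114 (V = ((-311 - 703)/(382 + 732))/2 = (-1014/1114)/2 = (-1014*1/1114)/2 = (½)*(-507/557) = -507/1114 ≈ -0.45512)
J = -22
J + ((-427 - 184)/(-208 - 429))*V = -22 + ((-427 - 184)/(-208 - 429))*(-507/1114) = -22 - 611/(-637)*(-507/1114) = -22 - 611*(-1/637)*(-507/1114) = -22 + (47/49)*(-507/1114) = -22 - 23829/54586 = -1224721/54586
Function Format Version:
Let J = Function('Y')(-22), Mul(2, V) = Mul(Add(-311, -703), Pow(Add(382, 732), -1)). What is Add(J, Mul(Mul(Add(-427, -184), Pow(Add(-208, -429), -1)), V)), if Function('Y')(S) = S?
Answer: Rational(-1224721, 54586) ≈ -22.437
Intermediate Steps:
V = Rational(-507, 1114) (V = Mul(Rational(1, 2), Mul(Add(-311, -703), Pow(Add(382, 732), -1))) = Mul(Rational(1, 2), Mul(-1014, Pow(1114, -1))) = Mul(Rational(1, 2), Mul(-1014, Rational(1, 1114))) = Mul(Rational(1, 2), Rational(-507, 557)) = Rational(-507, 1114) ≈ -0.45512)
J = -22
Add(J, Mul(Mul(Add(-427, -184), Pow(Add(-208, -429), -1)), V)) = Add(-22, Mul(Mul(Add(-427, -184), Pow(Add(-208, -429), -1)), Rational(-507, 1114))) = Add(-22, Mul(Mul(-611, Pow(-637, -1)), Rational(-507, 1114))) = Add(-22, Mul(Mul(-611, Rational(-1, 637)), Rational(-507, 1114))) = Add(-22, Mul(Rational(47, 49), Rational(-507, 1114))) = Add(-22, Rational(-23829, 54586)) = Rational(-1224721, 54586)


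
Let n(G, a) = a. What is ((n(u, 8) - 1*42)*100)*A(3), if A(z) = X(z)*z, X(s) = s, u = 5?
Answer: -30600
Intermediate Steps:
A(z) = z² (A(z) = z*z = z²)
((n(u, 8) - 1*42)*100)*A(3) = ((8 - 1*42)*100)*3² = ((8 - 42)*100)*9 = -34*100*9 = -3400*9 = -30600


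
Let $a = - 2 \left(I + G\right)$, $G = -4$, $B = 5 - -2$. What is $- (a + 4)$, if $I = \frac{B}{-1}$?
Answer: $-26$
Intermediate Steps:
$B = 7$ ($B = 5 + 2 = 7$)
$I = -7$ ($I = \frac{7}{-1} = 7 \left(-1\right) = -7$)
$a = 22$ ($a = - 2 \left(-7 - 4\right) = \left(-2\right) \left(-11\right) = 22$)
$- (a + 4) = - (22 + 4) = \left(-1\right) 26 = -26$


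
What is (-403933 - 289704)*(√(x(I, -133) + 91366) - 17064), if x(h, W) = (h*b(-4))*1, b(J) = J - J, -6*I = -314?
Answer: 11836221768 - 693637*√91366 ≈ 1.1627e+10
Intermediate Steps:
I = 157/3 (I = -⅙*(-314) = 157/3 ≈ 52.333)
b(J) = 0
x(h, W) = 0 (x(h, W) = (h*0)*1 = 0*1 = 0)
(-403933 - 289704)*(√(x(I, -133) + 91366) - 17064) = (-403933 - 289704)*(√(0 + 91366) - 17064) = -693637*(√91366 - 17064) = -693637*(-17064 + √91366) = 11836221768 - 693637*√91366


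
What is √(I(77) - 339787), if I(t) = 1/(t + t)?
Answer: 3*I*√895376482/154 ≈ 582.91*I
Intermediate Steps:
I(t) = 1/(2*t)
√(I(77) - 339787) = √((½)/77 - 339787) = √((½)*(1/77) - 339787) = √(1/154 - 339787) = √(-52327197/154) = 3*I*√895376482/154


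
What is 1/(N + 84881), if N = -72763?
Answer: 1/12118 ≈ 8.2522e-5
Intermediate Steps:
1/(N + 84881) = 1/(-72763 + 84881) = 1/12118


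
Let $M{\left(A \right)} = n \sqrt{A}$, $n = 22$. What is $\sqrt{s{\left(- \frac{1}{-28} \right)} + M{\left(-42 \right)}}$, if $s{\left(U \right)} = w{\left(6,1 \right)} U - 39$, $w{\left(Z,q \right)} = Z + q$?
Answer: $\frac{\sqrt{-155 + 88 i \sqrt{42}}}{2} \approx 7.3824 + 9.6566 i$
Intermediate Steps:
$M{\left(A \right)} = 22 \sqrt{A}$
$s{\left(U \right)} = -39 + 7 U$ ($s{\left(U \right)} = \left(6 + 1\right) U - 39 = 7 U - 39 = -39 + 7 U$)
$\sqrt{s{\left(- \frac{1}{-28} \right)} + M{\left(-42 \right)}} = \sqrt{\left(-39 + 7 \left(- \frac{1}{-28}\right)\right) + 22 \sqrt{-42}} = \sqrt{\left(-39 + 7 \left(\left(-1\right) \left(- \frac{1}{28}\right)\right)\right) + 22 i \sqrt{42}} = \sqrt{\left(-39 + 7 \cdot \frac{1}{28}\right) + 22 i \sqrt{42}} = \sqrt{\left(-39 + \frac{1}{4}\right) + 22 i \sqrt{42}} = \sqrt{- \frac{155}{4} + 22 i \sqrt{42}}$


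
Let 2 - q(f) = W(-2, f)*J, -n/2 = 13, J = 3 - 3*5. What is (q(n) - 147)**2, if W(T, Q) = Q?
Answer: 208849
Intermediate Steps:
J = -12 (J = 3 - 15 = -12)
n = -26 (n = -2*13 = -26)
q(f) = 2 + 12*f (q(f) = 2 - f*(-12) = 2 - (-12)*f = 2 + 12*f)
(q(n) - 147)**2 = ((2 + 12*(-26)) - 147)**2 = ((2 - 312) - 147)**2 = (-310 - 147)**2 = (-457)**2 = 208849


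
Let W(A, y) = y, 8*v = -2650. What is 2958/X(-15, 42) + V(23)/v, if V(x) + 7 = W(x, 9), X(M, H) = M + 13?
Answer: -1959683/1325 ≈ -1479.0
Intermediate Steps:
v = -1325/4 (v = (1/8)*(-2650) = -1325/4 ≈ -331.25)
X(M, H) = 13 + M
V(x) = 2 (V(x) = -7 + 9 = 2)
2958/X(-15, 42) + V(23)/v = 2958/(13 - 15) + 2/(-1325/4) = 2958/(-2) + 2*(-4/1325) = 2958*(-1/2) - 8/1325 = -1479 - 8/1325 = -1959683/1325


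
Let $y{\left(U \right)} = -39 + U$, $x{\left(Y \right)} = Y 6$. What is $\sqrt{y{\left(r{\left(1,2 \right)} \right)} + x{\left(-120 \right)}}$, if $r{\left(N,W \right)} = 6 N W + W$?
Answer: $i \sqrt{745} \approx 27.295 i$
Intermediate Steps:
$r{\left(N,W \right)} = W + 6 N W$ ($r{\left(N,W \right)} = 6 N W + W = W + 6 N W$)
$x{\left(Y \right)} = 6 Y$
$\sqrt{y{\left(r{\left(1,2 \right)} \right)} + x{\left(-120 \right)}} = \sqrt{\left(-39 + 2 \left(1 + 6 \cdot 1\right)\right) + 6 \left(-120\right)} = \sqrt{\left(-39 + 2 \left(1 + 6\right)\right) - 720} = \sqrt{\left(-39 + 2 \cdot 7\right) - 720} = \sqrt{\left(-39 + 14\right) - 720} = \sqrt{-25 - 720} = \sqrt{-745} = i \sqrt{745}$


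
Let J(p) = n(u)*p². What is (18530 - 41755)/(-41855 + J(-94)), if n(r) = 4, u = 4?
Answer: 23225/6511 ≈ 3.5670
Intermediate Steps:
J(p) = 4*p²
(18530 - 41755)/(-41855 + J(-94)) = (18530 - 41755)/(-41855 + 4*(-94)²) = -23225/(-41855 + 4*8836) = -23225/(-41855 + 35344) = -23225/(-6511) = -23225*(-1/6511) = 23225/6511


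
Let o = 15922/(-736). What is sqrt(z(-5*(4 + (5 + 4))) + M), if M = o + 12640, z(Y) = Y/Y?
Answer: sqrt(106810321)/92 ≈ 112.34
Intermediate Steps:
o = -7961/368 (o = 15922*(-1/736) = -7961/368 ≈ -21.633)
z(Y) = 1
M = 4643559/368 (M = -7961/368 + 12640 = 4643559/368 ≈ 12618.)
sqrt(z(-5*(4 + (5 + 4))) + M) = sqrt(1 + 4643559/368) = sqrt(4643927/368) = sqrt(106810321)/92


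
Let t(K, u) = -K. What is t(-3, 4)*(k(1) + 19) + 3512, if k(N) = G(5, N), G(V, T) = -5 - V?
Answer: 3539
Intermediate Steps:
k(N) = -10 (k(N) = -5 - 1*5 = -5 - 5 = -10)
t(-3, 4)*(k(1) + 19) + 3512 = (-1*(-3))*(-10 + 19) + 3512 = 3*9 + 3512 = 27 + 3512 = 3539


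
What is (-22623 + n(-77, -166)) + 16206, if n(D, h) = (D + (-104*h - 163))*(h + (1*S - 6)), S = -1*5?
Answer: -3019665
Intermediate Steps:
S = -5
n(D, h) = (-11 + h)*(-163 + D - 104*h) (n(D, h) = (D + (-104*h - 163))*(h + (1*(-5) - 6)) = (D + (-163 - 104*h))*(h + (-5 - 6)) = (-163 + D - 104*h)*(h - 11) = (-163 + D - 104*h)*(-11 + h) = (-11 + h)*(-163 + D - 104*h))
(-22623 + n(-77, -166)) + 16206 = (-22623 + (1793 - 104*(-166)**2 - 11*(-77) + 981*(-166) - 77*(-166))) + 16206 = (-22623 + (1793 - 104*27556 + 847 - 162846 + 12782)) + 16206 = (-22623 + (1793 - 2865824 + 847 - 162846 + 12782)) + 16206 = (-22623 - 3013248) + 16206 = -3035871 + 16206 = -3019665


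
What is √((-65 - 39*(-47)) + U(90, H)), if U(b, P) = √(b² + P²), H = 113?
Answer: √(1768 + √20869) ≈ 43.732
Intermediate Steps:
U(b, P) = √(P² + b²)
√((-65 - 39*(-47)) + U(90, H)) = √((-65 - 39*(-47)) + √(113² + 90²)) = √((-65 + 1833) + √(12769 + 8100)) = √(1768 + √20869)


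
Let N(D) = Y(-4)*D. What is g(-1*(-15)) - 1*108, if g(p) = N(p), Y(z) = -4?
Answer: -168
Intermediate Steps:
N(D) = -4*D
g(p) = -4*p
g(-1*(-15)) - 1*108 = -(-4)*(-15) - 1*108 = -4*15 - 108 = -60 - 108 = -168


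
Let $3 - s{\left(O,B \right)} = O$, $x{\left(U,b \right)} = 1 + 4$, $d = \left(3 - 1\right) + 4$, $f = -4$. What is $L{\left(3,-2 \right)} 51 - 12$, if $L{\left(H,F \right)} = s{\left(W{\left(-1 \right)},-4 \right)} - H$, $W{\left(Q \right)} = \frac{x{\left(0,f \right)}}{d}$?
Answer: $- \frac{109}{2} \approx -54.5$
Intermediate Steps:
$d = 6$ ($d = 2 + 4 = 6$)
$x{\left(U,b \right)} = 5$
$W{\left(Q \right)} = \frac{5}{6}$
$s{\left(O,B \right)} = 3 - O$
$L{\left(H,F \right)} = \frac{13}{6} - H$ ($L{\left(H,F \right)} = \left(3 - \frac{5}{6}\right) - H = \frac{13}{6} - H$)
$L{\left(3,-2 \right)} 51 - 12 = \left(\frac{13}{6} - 3\right) 51 - 12 = \left(- \frac{5}{6}\right) 51 - 12 = - \frac{85}{2} - 12 = - \frac{109}{2}$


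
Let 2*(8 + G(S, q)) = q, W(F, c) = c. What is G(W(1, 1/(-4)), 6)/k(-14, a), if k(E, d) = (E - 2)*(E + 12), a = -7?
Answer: -5/32 ≈ -0.15625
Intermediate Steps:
G(S, q) = -8 + q/2
k(E, d) = (-2 + E)*(12 + E)
G(W(1, 1/(-4)), 6)/k(-14, a) = (-8 + (1/2)*6)/(-24 + (-14)**2 + 10*(-14)) = (-8 + 3)/(-24 + 196 - 140) = -5/32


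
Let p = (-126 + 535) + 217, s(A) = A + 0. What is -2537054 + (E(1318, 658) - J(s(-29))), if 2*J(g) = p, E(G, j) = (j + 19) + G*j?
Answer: -1669446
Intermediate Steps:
s(A) = A
E(G, j) = 19 + j + G*j (E(G, j) = (19 + j) + G*j = 19 + j + G*j)
p = 626 (p = 409 + 217 = 626)
J(g) = 313 (J(g) = (1/2)*626 = 313)
-2537054 + (E(1318, 658) - J(s(-29))) = -2537054 + ((19 + 658 + 1318*658) - 1*313) = -2537054 + ((19 + 658 + 867244) - 313) = -2537054 + (867921 - 313) = -2537054 + 867608 = -1669446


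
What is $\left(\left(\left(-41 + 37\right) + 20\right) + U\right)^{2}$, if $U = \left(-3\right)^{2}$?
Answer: $625$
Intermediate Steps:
$U = 9$
$\left(\left(\left(-41 + 37\right) + 20\right) + U\right)^{2} = \left(\left(\left(-41 + 37\right) + 20\right) + 9\right)^{2} = \left(\left(-4 + 20\right) + 9\right)^{2} = \left(16 + 9\right)^{2} = 25^{2} = 625$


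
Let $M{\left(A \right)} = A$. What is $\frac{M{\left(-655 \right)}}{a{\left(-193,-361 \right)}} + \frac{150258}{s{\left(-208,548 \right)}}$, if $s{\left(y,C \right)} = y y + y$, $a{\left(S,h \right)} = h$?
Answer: $\frac{13740803}{2590536} \approx 5.3042$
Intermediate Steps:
$s{\left(y,C \right)} = y + y^{2}$ ($s{\left(y,C \right)} = y^{2} + y = y + y^{2}$)
$\frac{M{\left(-655 \right)}}{a{\left(-193,-361 \right)}} + \frac{150258}{s{\left(-208,548 \right)}} = - \frac{655}{-361} + \frac{150258}{\left(-208\right) \left(1 - 208\right)} = \left(-655\right) \left(- \frac{1}{361}\right) + \frac{150258}{\left(-208\right) \left(-207\right)} = \frac{655}{361} + \frac{150258}{43056} = \frac{655}{361} + 150258 \cdot \frac{1}{43056} = \frac{655}{361} + \frac{25043}{7176} = \frac{13740803}{2590536}$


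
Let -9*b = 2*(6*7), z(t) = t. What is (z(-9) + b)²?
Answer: 3025/9 ≈ 336.11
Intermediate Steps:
b = -28/3 (b = -2*6*7/9 = -2*42/9 = -⅑*84 = -28/3 ≈ -9.3333)
(z(-9) + b)² = (-9 - 28/3)² = (-55/3)² = 3025/9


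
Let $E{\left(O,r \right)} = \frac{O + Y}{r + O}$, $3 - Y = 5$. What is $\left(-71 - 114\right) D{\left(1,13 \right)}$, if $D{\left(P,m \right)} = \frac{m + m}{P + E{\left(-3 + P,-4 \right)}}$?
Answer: $-2886$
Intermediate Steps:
$Y = -2$ ($Y = 3 - 5 = -2$)
$E{\left(O,r \right)} = \frac{-2 + O}{O + r}$ ($E{\left(O,r \right)} = \frac{O - 2}{r + O} = \frac{-2 + O}{O + r}$)
$D{\left(P,m \right)} = \frac{2 m}{P + \frac{-5 + P}{-7 + P}}$ ($D{\left(P,m \right)} = \frac{m + m}{P + \frac{-2 + \left(-3 + P\right)}{\left(-3 + P\right) - 4}} = \frac{2 m}{P + \frac{-5 + P}{-7 + P}}$)
$\left(-71 - 114\right) D{\left(1,13 \right)} = \left(-71 - 114\right) 2 \cdot 13 \frac{1}{-5 + 1 + 1 \left(-7 + 1\right)} \left(-7 + 1\right) = - 185 \cdot 2 \cdot 13 \frac{1}{-5 + 1 + 1 \left(-6\right)} \left(-6\right) = - 185 \cdot 2 \cdot 13 \frac{1}{-5 + 1 - 6} \left(-6\right) = - 185 \cdot 2 \cdot 13 \frac{1}{-10} \left(-6\right) = - 185 \cdot 2 \cdot 13 \left(- \frac{1}{10}\right) \left(-6\right) = \left(-185\right) \frac{78}{5} = -2886$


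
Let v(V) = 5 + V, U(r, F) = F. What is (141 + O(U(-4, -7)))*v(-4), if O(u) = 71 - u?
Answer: 219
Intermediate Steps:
(141 + O(U(-4, -7)))*v(-4) = (141 + (71 - 1*(-7)))*(5 - 4) = (141 + (71 + 7))*1 = (141 + 78)*1 = 219*1 = 219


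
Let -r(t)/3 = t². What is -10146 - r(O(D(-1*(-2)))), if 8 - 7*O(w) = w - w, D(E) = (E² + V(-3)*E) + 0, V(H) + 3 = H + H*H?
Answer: -496962/49 ≈ -10142.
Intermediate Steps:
V(H) = -3 + H + H² (V(H) = -3 + (H + H*H) = -3 + (H + H²) = -3 + H + H²)
D(E) = E² + 3*E (D(E) = (E² + (-3 - 3 + (-3)²)*E) + 0 = (E² + (-3 - 3 + 9)*E) + 0 = (E² + 3*E) + 0 = E² + 3*E)
O(w) = 8/7 (O(w) = 8/7 - (w - w)/7 = 8/7 - ⅐*0 = 8/7 + 0 = 8/7)
r(t) = -3*t²
-10146 - r(O(D(-1*(-2)))) = -10146 - (-3)*(8/7)² = -10146 - (-3)*64/49 = -10146 - 1*(-192/49) = -10146 + 192/49 = -496962/49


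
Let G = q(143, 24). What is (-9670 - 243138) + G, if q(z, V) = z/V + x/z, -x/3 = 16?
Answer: -867617759/3432 ≈ -2.5280e+5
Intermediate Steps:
x = -48 (x = -3*16 = -48)
q(z, V) = -48/z + z/V (q(z, V) = z/V - 48/z = -48/z + z/V)
G = 19297/3432 (G = -48/143 + 143/24 = 19297/3432 ≈ 5.6227)
(-9670 - 243138) + G = (-9670 - 243138) + 19297/3432 = -252808 + 19297/3432 = -867617759/3432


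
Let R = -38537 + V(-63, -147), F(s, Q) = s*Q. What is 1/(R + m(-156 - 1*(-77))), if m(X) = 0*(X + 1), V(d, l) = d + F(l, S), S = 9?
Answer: -1/39923 ≈ -2.5048e-5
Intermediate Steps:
F(s, Q) = Q*s
V(d, l) = d + 9*l
R = -39923 (R = -38537 + (-63 + 9*(-147)) = -38537 + (-63 - 1323) = -38537 - 1386 = -39923)
m(X) = 0 (m(X) = 0*(1 + X) = 0)
1/(R + m(-156 - 1*(-77))) = 1/(-39923 + 0) = 1/(-39923) = -1/39923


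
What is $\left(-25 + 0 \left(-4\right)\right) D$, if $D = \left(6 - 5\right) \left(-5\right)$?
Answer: $125$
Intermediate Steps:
$D = -5$ ($D = 1 \left(-5\right) = -5$)
$\left(-25 + 0 \left(-4\right)\right) D = \left(-25 + 0 \left(-4\right)\right) \left(-5\right) = \left(-25 + 0\right) \left(-5\right) = \left(-25\right) \left(-5\right) = 125$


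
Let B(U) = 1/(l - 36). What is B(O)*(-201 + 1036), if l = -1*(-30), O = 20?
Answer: -835/6 ≈ -139.17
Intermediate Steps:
l = 30
B(U) = -1/6 (B(U) = 1/(30 - 36) = 1/(-6) = -1/6)
B(O)*(-201 + 1036) = -(-201 + 1036)/6 = -1/6*835 = -835/6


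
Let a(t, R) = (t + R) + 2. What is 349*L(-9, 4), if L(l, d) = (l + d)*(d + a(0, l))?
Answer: 5235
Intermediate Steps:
a(t, R) = 2 + R + t (a(t, R) = (R + t) + 2 = 2 + R + t)
L(l, d) = (d + l)*(2 + d + l) (L(l, d) = (l + d)*(d + (2 + l + 0)) = (d + l)*(d + (2 + l)) = (d + l)*(2 + d + l))
349*L(-9, 4) = 349*(4² + 4*(-9) + 4*(2 - 9) - 9*(2 - 9)) = 349*(16 - 36 + 4*(-7) - 9*(-7)) = 349*(16 - 36 - 28 + 63) = 349*15 = 5235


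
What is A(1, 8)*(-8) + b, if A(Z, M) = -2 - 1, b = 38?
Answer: 62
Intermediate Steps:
A(Z, M) = -3
A(1, 8)*(-8) + b = -3*(-8) + 38 = 24 + 38 = 62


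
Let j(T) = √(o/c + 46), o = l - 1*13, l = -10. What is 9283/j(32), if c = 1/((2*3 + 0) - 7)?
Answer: 9283*√69/69 ≈ 1117.5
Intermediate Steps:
c = -1 (c = 1/((6 + 0) - 7) = 1/(6 - 7) = 1/(-1) = -1)
o = -23 (o = -10 - 1*13 = -10 - 13 = -23)
j(T) = √69 (j(T) = √(-23/(-1) + 46) = √(-23*(-1) + 46) = √(23 + 46) = √69)
9283/j(32) = 9283/(√69) = 9283*(√69/69) = 9283*√69/69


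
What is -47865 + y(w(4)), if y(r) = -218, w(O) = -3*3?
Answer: -48083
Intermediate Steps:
w(O) = -9
-47865 + y(w(4)) = -47865 - 218 = -48083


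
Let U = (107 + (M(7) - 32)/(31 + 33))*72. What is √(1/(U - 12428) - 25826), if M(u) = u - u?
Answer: I*√146288795590/2380 ≈ 160.7*I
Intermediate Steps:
M(u) = 0
U = 7668 (U = (107 + (0 - 32)/(31 + 33))*72 = (107 - 32/64)*72 = (107 - 32*1/64)*72 = (107 - ½)*72 = (213/2)*72 = 7668)
√(1/(U - 12428) - 25826) = √(1/(7668 - 12428) - 25826) = √(1/(-4760) - 25826) = √(-1/4760 - 25826) = √(-122931761/4760) = I*√146288795590/2380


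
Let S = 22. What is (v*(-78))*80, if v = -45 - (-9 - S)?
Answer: 87360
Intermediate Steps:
v = -14 (v = -45 - (-9 - 1*22) = -45 - (-9 - 22) = -45 - 1*(-31) = -45 + 31 = -14)
(v*(-78))*80 = -14*(-78)*80 = 1092*80 = 87360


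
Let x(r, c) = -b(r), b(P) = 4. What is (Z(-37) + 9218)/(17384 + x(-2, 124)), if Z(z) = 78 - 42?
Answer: 4627/8690 ≈ 0.53245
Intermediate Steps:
Z(z) = 36
x(r, c) = -4 (x(r, c) = -1*4 = -4)
(Z(-37) + 9218)/(17384 + x(-2, 124)) = (36 + 9218)/(17384 - 4) = 9254/17380 = 9254*(1/17380) = 4627/8690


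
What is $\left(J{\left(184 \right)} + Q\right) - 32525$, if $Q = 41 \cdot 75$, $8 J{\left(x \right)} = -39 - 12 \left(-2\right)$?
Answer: $- \frac{235615}{8} \approx -29452.0$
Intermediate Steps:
$J{\left(x \right)} = - \frac{15}{8}$ ($J{\left(x \right)} = \frac{-39 - 12 \left(-2\right)}{8} = \frac{-39 - -24}{8} = \frac{-39 + 24}{8} = \frac{1}{8} \left(-15\right) = - \frac{15}{8}$)
$Q = 3075$
$\left(J{\left(184 \right)} + Q\right) - 32525 = \left(- \frac{15}{8} + 3075\right) - 32525 = \frac{24585}{8} - 32525 = - \frac{235615}{8}$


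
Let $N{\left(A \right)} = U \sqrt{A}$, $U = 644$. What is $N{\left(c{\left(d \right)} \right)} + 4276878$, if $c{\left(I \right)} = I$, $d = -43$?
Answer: $4276878 + 644 i \sqrt{43} \approx 4.2769 \cdot 10^{6} + 4223.0 i$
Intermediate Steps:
$N{\left(A \right)} = 644 \sqrt{A}$
$N{\left(c{\left(d \right)} \right)} + 4276878 = 644 \sqrt{-43} + 4276878 = 644 i \sqrt{43} + 4276878 = 4276878 + 644 i \sqrt{43}$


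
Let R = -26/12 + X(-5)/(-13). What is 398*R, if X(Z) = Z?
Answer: -27661/39 ≈ -709.26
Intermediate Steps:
R = -139/78 (R = -26/12 - 5/(-13) = -26*1/12 - 5*(-1/13) = -13/6 + 5/13 = -139/78 ≈ -1.7821)
398*R = 398*(-139/78) = -27661/39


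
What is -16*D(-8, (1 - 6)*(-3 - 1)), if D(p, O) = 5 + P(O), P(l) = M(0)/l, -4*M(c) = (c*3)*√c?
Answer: -80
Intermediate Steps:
M(c) = -3*c^(3/2)/4 (M(c) = -c*3*√c/4 = -3*c*√c/4 = -3*c^(3/2)/4)
P(l) = 0 (P(l) = (-3*0^(3/2)/4)/l = (-¾*0)/l = 0/l = 0)
D(p, O) = 5 (D(p, O) = 5 + 0 = 5)
-16*D(-8, (1 - 6)*(-3 - 1)) = -16*5 = -80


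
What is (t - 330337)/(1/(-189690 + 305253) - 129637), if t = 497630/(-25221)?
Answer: 45850594869821/17992469996630 ≈ 2.5483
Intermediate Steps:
t = -71090/3603 (t = 497630*(-1/25221) = -71090/3603 ≈ -19.731)
(t - 330337)/(1/(-189690 + 305253) - 129637) = (-71090/3603 - 330337)/(1/(-189690 + 305253) - 129637) = -1190275301/(3603*(1/115563 - 129637)) = -1190275301/(3603*(-14981240630/115563)) = -1190275301/3603*(-115563/14981240630) = 45850594869821/17992469996630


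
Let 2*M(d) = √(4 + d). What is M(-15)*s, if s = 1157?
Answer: 1157*I*√11/2 ≈ 1918.7*I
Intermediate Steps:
M(d) = √(4 + d)/2
M(-15)*s = (√(4 - 15)/2)*1157 = (√(-11)/2)*1157 = ((I*√11)/2)*1157 = (I*√11/2)*1157 = 1157*I*√11/2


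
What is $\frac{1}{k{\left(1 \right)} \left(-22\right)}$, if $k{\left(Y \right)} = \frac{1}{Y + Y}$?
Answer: $- \frac{1}{11} \approx -0.090909$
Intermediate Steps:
$k{\left(Y \right)} = \frac{1}{2 Y}$
$\frac{1}{k{\left(1 \right)} \left(-22\right)} = \frac{1}{\frac{1}{2 \cdot 1} \left(-22\right)} = \frac{1}{\frac{1}{2} \cdot 1 \left(-22\right)} = \frac{1}{\frac{1}{2} \left(-22\right)} = \frac{1}{-11} = - \frac{1}{11}$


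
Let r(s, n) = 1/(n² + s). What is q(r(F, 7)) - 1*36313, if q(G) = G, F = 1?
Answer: -1815649/50 ≈ -36313.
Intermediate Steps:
r(s, n) = 1/(s + n²)
q(r(F, 7)) - 1*36313 = 1/(1 + 7²) - 1*36313 = 1/(1 + 49) - 36313 = 1/50 - 36313 = -1815649/50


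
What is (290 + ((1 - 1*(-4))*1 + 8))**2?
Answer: 91809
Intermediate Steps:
(290 + ((1 - 1*(-4))*1 + 8))**2 = (290 + ((1 + 4)*1 + 8))**2 = (290 + (5*1 + 8))**2 = (290 + (5 + 8))**2 = (290 + 13)**2 = 303**2 = 91809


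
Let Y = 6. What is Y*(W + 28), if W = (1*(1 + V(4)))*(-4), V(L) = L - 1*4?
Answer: 144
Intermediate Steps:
V(L) = -4 + L (V(L) = L - 4 = -4 + L)
W = -4 (W = (1*(1 + (-4 + 4)))*(-4) = (1*(1 + 0))*(-4) = (1*1)*(-4) = 1*(-4) = -4)
Y*(W + 28) = 6*(-4 + 28) = 6*24 = 144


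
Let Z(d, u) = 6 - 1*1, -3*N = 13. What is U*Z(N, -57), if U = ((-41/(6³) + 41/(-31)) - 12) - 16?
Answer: -988075/6696 ≈ -147.56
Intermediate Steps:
N = -13/3 (N = -⅓*13 = -13/3 ≈ -4.3333)
Z(d, u) = 5 (Z(d, u) = 6 - 1 = 5)
U = -197615/6696 (U = ((-41/216 + 41*(-1/31)) - 12) - 16 = ((-41*1/216 - 41/31) - 12) - 16 = ((-41/216 - 41/31) - 12) - 16 = (-10127/6696 - 12) - 16 = -90479/6696 - 16 = -197615/6696 ≈ -29.512)
U*Z(N, -57) = -197615/6696*5 = -988075/6696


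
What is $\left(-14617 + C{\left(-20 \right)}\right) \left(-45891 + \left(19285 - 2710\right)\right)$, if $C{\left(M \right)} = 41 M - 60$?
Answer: $454310052$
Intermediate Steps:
$C{\left(M \right)} = -60 + 41 M$
$\left(-14617 + C{\left(-20 \right)}\right) \left(-45891 + \left(19285 - 2710\right)\right) = \left(-14617 + \left(-60 + 41 \left(-20\right)\right)\right) \left(-45891 + \left(19285 - 2710\right)\right) = \left(-14617 - 880\right) \left(-45891 + \left(19285 - 2710\right)\right) = \left(-14617 - 880\right) \left(-45891 + 16575\right) = \left(-15497\right) \left(-29316\right) = 454310052$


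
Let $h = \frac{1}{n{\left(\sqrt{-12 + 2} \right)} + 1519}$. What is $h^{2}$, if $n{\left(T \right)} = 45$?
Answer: $\frac{1}{2446096} \approx 4.0881 \cdot 10^{-7}$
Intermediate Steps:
$h = \frac{1}{1564}$ ($h = \frac{1}{45 + 1519} = \frac{1}{1564} \approx 0.00063939$)
$h^{2} = \left(\frac{1}{1564}\right)^{2} = \frac{1}{2446096}$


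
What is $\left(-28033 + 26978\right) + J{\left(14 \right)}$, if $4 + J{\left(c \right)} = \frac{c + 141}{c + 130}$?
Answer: $- \frac{152341}{144} \approx -1057.9$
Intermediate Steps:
$J{\left(c \right)} = -4 + \frac{141 + c}{130 + c}$ ($J{\left(c \right)} = -4 + \frac{c + 141}{c + 130} = -4 + \frac{141 + c}{130 + c}$)
$\left(-28033 + 26978\right) + J{\left(14 \right)} = \left(-28033 + 26978\right) + \frac{-379 - 42}{130 + 14} = -1055 + \frac{-379 - 42}{144} = -1055 + \frac{1}{144} \left(-421\right) = -1055 - \frac{421}{144} = - \frac{152341}{144}$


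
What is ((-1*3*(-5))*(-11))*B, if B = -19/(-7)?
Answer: -3135/7 ≈ -447.86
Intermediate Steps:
B = 19/7 (B = -19*(-1/7) = 19/7 ≈ 2.7143)
((-1*3*(-5))*(-11))*B = ((-1*3*(-5))*(-11))*(19/7) = (-3*(-5)*(-11))*(19/7) = (15*(-11))*(19/7) = -165*19/7 = -3135/7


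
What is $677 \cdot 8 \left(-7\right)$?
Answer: $-37912$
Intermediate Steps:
$677 \cdot 8 \left(-7\right) = 677 \left(-56\right) = -37912$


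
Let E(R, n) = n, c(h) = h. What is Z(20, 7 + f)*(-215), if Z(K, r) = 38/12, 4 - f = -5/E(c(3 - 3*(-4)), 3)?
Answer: -4085/6 ≈ -680.83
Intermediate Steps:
f = 17/3 (f = 4 - (-5)/3 = 4 - 1*(-5/3) = 4 + 5/3 = 17/3 ≈ 5.6667)
Z(K, r) = 19/6 (Z(K, r) = 38*(1/12) = 19/6)
Z(20, 7 + f)*(-215) = (19/6)*(-215) = -4085/6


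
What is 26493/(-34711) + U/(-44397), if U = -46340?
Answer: 432298019/1541064267 ≈ 0.28052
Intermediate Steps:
26493/(-34711) + U/(-44397) = 26493/(-34711) - 46340/(-44397) = 26493*(-1/34711) - 46340*(-1/44397) = -26493/34711 + 46340/44397 = 432298019/1541064267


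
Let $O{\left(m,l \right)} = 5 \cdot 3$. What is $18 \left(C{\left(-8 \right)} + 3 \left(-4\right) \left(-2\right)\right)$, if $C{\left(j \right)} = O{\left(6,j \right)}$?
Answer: $702$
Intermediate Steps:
$O{\left(m,l \right)} = 15$
$C{\left(j \right)} = 15$
$18 \left(C{\left(-8 \right)} + 3 \left(-4\right) \left(-2\right)\right) = 18 \left(15 + 3 \left(-4\right) \left(-2\right)\right) = 18 \left(15 - -24\right) = 18 \left(15 + 24\right) = 18 \cdot 39 = 702$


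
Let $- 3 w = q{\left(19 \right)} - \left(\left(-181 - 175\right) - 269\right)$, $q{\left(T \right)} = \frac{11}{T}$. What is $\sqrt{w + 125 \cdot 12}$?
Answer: $\frac{\sqrt{466222}}{19} \approx 35.937$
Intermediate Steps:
$w = - \frac{3962}{19}$ ($w = - \frac{\frac{11}{19} - \left(\left(-181 - 175\right) - 269\right)}{3} = - \frac{11 \cdot \frac{1}{19} - \left(-356 - 269\right)}{3} = - \frac{\frac{11}{19} - -625}{3} = - \frac{\frac{11}{19} + 625}{3} = \left(- \frac{1}{3}\right) \frac{11886}{19} = - \frac{3962}{19} \approx -208.53$)
$\sqrt{w + 125 \cdot 12} = \sqrt{- \frac{3962}{19} + 125 \cdot 12} = \sqrt{- \frac{3962}{19} + 1500} = \sqrt{\frac{24538}{19}} = \frac{\sqrt{466222}}{19}$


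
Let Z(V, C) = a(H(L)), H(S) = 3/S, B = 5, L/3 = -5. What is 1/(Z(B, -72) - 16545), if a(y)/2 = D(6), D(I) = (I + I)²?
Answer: -1/16257 ≈ -6.1512e-5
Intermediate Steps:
L = -15 (L = 3*(-5) = -15)
D(I) = 4*I² (D(I) = (2*I)² = 4*I²)
a(y) = 288 (a(y) = 2*(4*6²) = 2*(4*36) = 2*144 = 288)
Z(V, C) = 288
1/(Z(B, -72) - 16545) = 1/(288 - 16545) = 1/(-16257) = -1/16257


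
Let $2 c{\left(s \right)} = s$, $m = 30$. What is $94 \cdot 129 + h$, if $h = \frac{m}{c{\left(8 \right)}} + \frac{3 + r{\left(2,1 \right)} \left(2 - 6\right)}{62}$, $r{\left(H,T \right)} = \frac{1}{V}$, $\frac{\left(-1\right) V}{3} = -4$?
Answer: $\frac{2256839}{186} \approx 12134.0$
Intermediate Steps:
$V = 12$ ($V = \left(-3\right) \left(-4\right) = 12$)
$r{\left(H,T \right)} = \frac{1}{12}$
$c{\left(s \right)} = \frac{s}{2}$
$h = \frac{1403}{186}$ ($h = \frac{30}{\frac{1}{2} \cdot 8} + \frac{3 + \frac{2 - 6}{12}}{62} = \frac{30}{4} + \left(3 + \frac{2 - 6}{12}\right) \frac{1}{62} = 30 \cdot \frac{1}{4} + \left(3 + \frac{1}{12} \left(-4\right)\right) \frac{1}{62} = \frac{15}{2} + \left(3 - \frac{1}{3}\right) \frac{1}{62} = \frac{15}{2} + \frac{8}{3} \cdot \frac{1}{62} = \frac{15}{2} + \frac{4}{93} = \frac{1403}{186} \approx 7.543$)
$94 \cdot 129 + h = 94 \cdot 129 + \frac{1403}{186} = 12126 + \frac{1403}{186} = \frac{2256839}{186}$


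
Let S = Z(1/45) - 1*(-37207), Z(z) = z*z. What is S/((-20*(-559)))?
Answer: 18836044/5659875 ≈ 3.3280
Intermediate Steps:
Z(z) = z**2
S = 75344176/2025 (S = (1/45)**2 - 1*(-37207) = (1/45)**2 + 37207 = 1/2025 + 37207 = 75344176/2025 ≈ 37207.)
S/((-20*(-559))) = 75344176/(2025*((-20*(-559)))) = (75344176/2025)/11180 = (75344176/2025)*(1/11180) = 18836044/5659875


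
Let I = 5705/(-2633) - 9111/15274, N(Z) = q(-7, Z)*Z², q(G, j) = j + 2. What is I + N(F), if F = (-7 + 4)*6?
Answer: -208593162761/40216442 ≈ -5186.8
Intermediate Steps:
q(G, j) = 2 + j
F = -18 (F = -3*6 = -18)
N(Z) = Z²*(2 + Z) (N(Z) = (2 + Z)*Z² = Z²*(2 + Z))
I = -111127433/40216442 (I = 5705*(-1/2633) - 9111*1/15274 = -5705/2633 - 9111/15274 = -111127433/40216442 ≈ -2.7632)
I + N(F) = -111127433/40216442 + (-18)²*(2 - 18) = -111127433/40216442 + 324*(-16) = -111127433/40216442 - 5184 = -208593162761/40216442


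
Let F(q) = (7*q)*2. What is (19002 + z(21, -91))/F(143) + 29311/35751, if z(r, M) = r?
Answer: 738771895/71573502 ≈ 10.322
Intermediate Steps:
F(q) = 14*q
(19002 + z(21, -91))/F(143) + 29311/35751 = (19002 + 21)/((14*143)) + 29311/35751 = 19023/2002 + 29311*(1/35751) = 19023*(1/2002) + 29311/35751 = 19023/2002 + 29311/35751 = 738771895/71573502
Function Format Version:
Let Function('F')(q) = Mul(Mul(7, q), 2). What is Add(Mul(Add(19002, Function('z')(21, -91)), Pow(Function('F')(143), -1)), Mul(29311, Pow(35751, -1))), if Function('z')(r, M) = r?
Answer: Rational(738771895, 71573502) ≈ 10.322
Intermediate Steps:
Function('F')(q) = Mul(14, q)
Add(Mul(Add(19002, Function('z')(21, -91)), Pow(Function('F')(143), -1)), Mul(29311, Pow(35751, -1))) = Add(Mul(Add(19002, 21), Pow(Mul(14, 143), -1)), Mul(29311, Pow(35751, -1))) = Add(Mul(19023, Pow(2002, -1)), Mul(29311, Rational(1, 35751))) = Add(Mul(19023, Rational(1, 2002)), Rational(29311, 35751)) = Add(Rational(19023, 2002), Rational(29311, 35751)) = Rational(738771895, 71573502)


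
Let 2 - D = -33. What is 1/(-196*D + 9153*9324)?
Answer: 1/21379932 ≈ 4.6773e-8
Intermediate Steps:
D = 35 (D = 2 - 1*(-33) = 2 + 33 = 35)
1/(-196*D + 9153*9324) = 1/((-196*35 + 9153)*9324) = (1/9324)/(-6860 + 9153) = (1/9324)/2293 = (1/2293)*(1/9324) = 1/21379932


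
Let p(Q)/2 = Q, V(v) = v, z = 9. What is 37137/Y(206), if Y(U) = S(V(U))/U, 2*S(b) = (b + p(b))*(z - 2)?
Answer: 24758/7 ≈ 3536.9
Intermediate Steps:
p(Q) = 2*Q
S(b) = 21*b/2 (S(b) = ((b + 2*b)*(9 - 2))/2 = ((3*b)*7)/2 = (21*b)/2 = 21*b/2)
Y(U) = 21/2 (Y(U) = (21*U/2)/U = 21/2)
37137/Y(206) = 37137/(21/2) = 37137*(2/21) = 24758/7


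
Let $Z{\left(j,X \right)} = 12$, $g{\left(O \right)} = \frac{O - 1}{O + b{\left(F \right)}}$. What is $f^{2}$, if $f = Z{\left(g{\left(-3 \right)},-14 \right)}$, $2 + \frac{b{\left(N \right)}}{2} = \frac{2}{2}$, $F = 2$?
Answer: $144$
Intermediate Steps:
$b{\left(N \right)} = -2$ ($b{\left(N \right)} = -4 + 2 \cdot \frac{2}{2} = -4 + 2 \cdot 2 \cdot \frac{1}{2} = -4 + 2 \cdot 1 = -4 + 2 = -2$)
$g{\left(O \right)} = \frac{-1 + O}{-2 + O}$ ($g{\left(O \right)} = \frac{O - 1}{O - 2} = \frac{-1 + O}{-2 + O}$)
$f = 12$
$f^{2} = 12^{2} = 144$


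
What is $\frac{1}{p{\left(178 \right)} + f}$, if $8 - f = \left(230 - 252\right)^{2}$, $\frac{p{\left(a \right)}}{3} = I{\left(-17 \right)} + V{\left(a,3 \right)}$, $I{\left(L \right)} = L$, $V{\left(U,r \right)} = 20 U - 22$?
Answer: $\frac{1}{10087} \approx 9.9138 \cdot 10^{-5}$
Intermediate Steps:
$V{\left(U,r \right)} = -22 + 20 U$
$p{\left(a \right)} = -117 + 60 a$ ($p{\left(a \right)} = 3 \left(-17 + \left(-22 + 20 a\right)\right) = 3 \left(-39 + 20 a\right) = -117 + 60 a$)
$f = -476$ ($f = 8 - \left(230 - 252\right)^{2} = 8 - \left(-22\right)^{2} = 8 - 484 = -476$)
$\frac{1}{p{\left(178 \right)} + f} = \frac{1}{\left(-117 + 60 \cdot 178\right) - 476} = \frac{1}{\left(-117 + 10680\right) - 476} = \frac{1}{10563 - 476} = \frac{1}{10087}$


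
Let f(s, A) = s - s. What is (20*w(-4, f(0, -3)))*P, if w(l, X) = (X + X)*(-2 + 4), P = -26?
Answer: 0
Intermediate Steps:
f(s, A) = 0
w(l, X) = 4*X (w(l, X) = (2*X)*2 = 4*X)
(20*w(-4, f(0, -3)))*P = (20*(4*0))*(-26) = (20*0)*(-26) = 0*(-26) = 0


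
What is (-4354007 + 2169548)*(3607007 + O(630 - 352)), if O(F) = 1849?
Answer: -7883397968904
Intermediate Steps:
(-4354007 + 2169548)*(3607007 + O(630 - 352)) = (-4354007 + 2169548)*(3607007 + 1849) = -2184459*3608856 = -7883397968904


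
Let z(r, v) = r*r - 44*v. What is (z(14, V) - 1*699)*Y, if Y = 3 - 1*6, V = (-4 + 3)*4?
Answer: 981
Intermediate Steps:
V = -4 (V = -1*4 = -4)
z(r, v) = r**2 - 44*v
Y = -3 (Y = 3 - 6 = -3)
(z(14, V) - 1*699)*Y = ((14**2 - 44*(-4)) - 1*699)*(-3) = ((196 + 176) - 699)*(-3) = (372 - 699)*(-3) = -327*(-3) = 981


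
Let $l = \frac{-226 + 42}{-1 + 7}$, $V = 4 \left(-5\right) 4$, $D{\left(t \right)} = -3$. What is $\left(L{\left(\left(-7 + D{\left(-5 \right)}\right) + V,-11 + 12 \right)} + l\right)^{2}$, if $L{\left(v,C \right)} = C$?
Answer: $\frac{7921}{9} \approx 880.11$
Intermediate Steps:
$V = -80$ ($V = \left(-20\right) 4 = -80$)
$l = - \frac{92}{3}$ ($l = - \frac{184}{6} = \left(-184\right) \frac{1}{6} = - \frac{92}{3} \approx -30.667$)
$\left(L{\left(\left(-7 + D{\left(-5 \right)}\right) + V,-11 + 12 \right)} + l\right)^{2} = \left(\left(-11 + 12\right) - \frac{92}{3}\right)^{2} = \left(1 - \frac{92}{3}\right)^{2} = \left(- \frac{89}{3}\right)^{2} = \frac{7921}{9}$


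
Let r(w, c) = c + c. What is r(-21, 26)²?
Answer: 2704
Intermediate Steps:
r(w, c) = 2*c
r(-21, 26)² = (2*26)² = 52² = 2704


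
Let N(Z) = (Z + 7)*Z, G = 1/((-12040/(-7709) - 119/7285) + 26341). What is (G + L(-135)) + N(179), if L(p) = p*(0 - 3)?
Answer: 49854269187831671/1479399066194 ≈ 33699.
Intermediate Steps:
L(p) = -3*p (L(p) = p*(-3) = -3*p)
G = 56160065/1479399066194 (G = 1/((-12040*(-1/7709) - 119*1/7285) + 26341) = 1/((12040/7709 - 119/7285) + 26341) = 1/(86794029/56160065 + 26341) = 1/(1479399066194/56160065) = 56160065/1479399066194 ≈ 3.7961e-5)
N(Z) = Z*(7 + Z) (N(Z) = (7 + Z)*Z = Z*(7 + Z))
(G + L(-135)) + N(179) = (56160065/1479399066194 - 3*(-135)) + 179*(7 + 179) = (56160065/1479399066194 + 405) + 179*186 = 599156677968635/1479399066194 + 33294 = 49854269187831671/1479399066194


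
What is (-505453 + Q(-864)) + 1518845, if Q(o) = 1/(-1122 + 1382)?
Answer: 263481921/260 ≈ 1.0134e+6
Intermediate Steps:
Q(o) = 1/260
(-505453 + Q(-864)) + 1518845 = (-505453 + 1/260) + 1518845 = -131417779/260 + 1518845 = 263481921/260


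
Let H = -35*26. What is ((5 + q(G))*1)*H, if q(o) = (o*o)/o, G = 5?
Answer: -9100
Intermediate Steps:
H = -910
q(o) = o (q(o) = o²/o = o)
((5 + q(G))*1)*H = ((5 + 5)*1)*(-910) = (10*1)*(-910) = 10*(-910) = -9100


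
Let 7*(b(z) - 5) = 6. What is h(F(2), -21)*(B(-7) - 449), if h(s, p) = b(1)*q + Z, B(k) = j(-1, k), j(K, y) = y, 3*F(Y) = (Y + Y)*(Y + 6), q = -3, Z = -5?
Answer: 72048/7 ≈ 10293.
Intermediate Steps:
b(z) = 41/7 (b(z) = 5 + (⅐)*6 = 5 + 6/7 = 41/7)
F(Y) = 2*Y*(6 + Y)/3 (F(Y) = ((Y + Y)*(Y + 6))/3 = ((2*Y)*(6 + Y))/3 = (2*Y*(6 + Y))/3 = 2*Y*(6 + Y)/3)
B(k) = k
h(s, p) = -158/7 (h(s, p) = (41/7)*(-3) - 5 = -123/7 - 5 = -158/7)
h(F(2), -21)*(B(-7) - 449) = -158*(-7 - 449)/7 = -158/7*(-456) = 72048/7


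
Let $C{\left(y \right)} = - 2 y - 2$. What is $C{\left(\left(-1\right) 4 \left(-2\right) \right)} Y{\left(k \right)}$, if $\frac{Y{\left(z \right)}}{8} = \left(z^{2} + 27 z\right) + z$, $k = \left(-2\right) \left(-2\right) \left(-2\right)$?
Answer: $23040$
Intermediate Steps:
$C{\left(y \right)} = -2 - 2 y$
$k = -8$ ($k = 4 \left(-2\right) = -8$)
$Y{\left(z \right)} = 8 z^{2} + 224 z$ ($Y{\left(z \right)} = 8 \left(\left(z^{2} + 27 z\right) + z\right) = 8 \left(z^{2} + 28 z\right) = 8 z^{2} + 224 z$)
$C{\left(\left(-1\right) 4 \left(-2\right) \right)} Y{\left(k \right)} = \left(-2 - 2 \left(-1\right) 4 \left(-2\right)\right) 8 \left(-8\right) \left(28 - 8\right) = \left(-2 - 2 \left(\left(-4\right) \left(-2\right)\right)\right) 8 \left(-8\right) 20 = \left(-2 - 16\right) \left(-1280\right) = \left(-18\right) \left(-1280\right) = 23040$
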